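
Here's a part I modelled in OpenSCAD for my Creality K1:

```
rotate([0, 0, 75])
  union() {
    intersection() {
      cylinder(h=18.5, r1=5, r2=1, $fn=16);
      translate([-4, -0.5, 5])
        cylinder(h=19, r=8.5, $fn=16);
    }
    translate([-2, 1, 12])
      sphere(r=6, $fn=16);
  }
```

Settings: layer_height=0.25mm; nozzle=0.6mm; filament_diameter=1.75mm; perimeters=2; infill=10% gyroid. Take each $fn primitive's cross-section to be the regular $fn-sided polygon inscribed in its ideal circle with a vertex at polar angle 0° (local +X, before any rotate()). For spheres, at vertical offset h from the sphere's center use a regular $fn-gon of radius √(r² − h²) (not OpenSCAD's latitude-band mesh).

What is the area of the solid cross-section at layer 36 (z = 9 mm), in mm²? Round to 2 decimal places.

At z = 9 mm: the cone (r1=5→r2=1) has section circumradius 3.054 here — a regular 16-gon (area = (16/2)·3.054²·sin(360°/16) = 28.56 mm²); the r=8.5 cylinder at (-4, -0.5) gives a regular 16-gon of circumradius 8.5 (constant along its height) (area = (16/2)·8.500²·sin(360°/16) = 221.19 mm²); Keeping only the common overlap: the cone lies inside the r=8.5 cylinder at (-4, -0.5), so it is kept whole — area = 28.56 mm²; the r=6 sphere at (-2, 1) contributes a regular 16-gon of circumradius √(6²−3²) = 5.196 (area = (16/2)·5.196²·sin(360°/16) = 82.66 mm²); Taking the union: the regions partially overlap — summed areas 111.21 mm² minus the doubly-counted overlap 28.32 mm² gives 82.89 mm² — area = 82.89 mm²; (whole slice rotated 75° about Z — lengths, areas and connectivity unchanged). Overall, the cross-section is a single solid region. Net area = 82.89 mm².

82.89 mm²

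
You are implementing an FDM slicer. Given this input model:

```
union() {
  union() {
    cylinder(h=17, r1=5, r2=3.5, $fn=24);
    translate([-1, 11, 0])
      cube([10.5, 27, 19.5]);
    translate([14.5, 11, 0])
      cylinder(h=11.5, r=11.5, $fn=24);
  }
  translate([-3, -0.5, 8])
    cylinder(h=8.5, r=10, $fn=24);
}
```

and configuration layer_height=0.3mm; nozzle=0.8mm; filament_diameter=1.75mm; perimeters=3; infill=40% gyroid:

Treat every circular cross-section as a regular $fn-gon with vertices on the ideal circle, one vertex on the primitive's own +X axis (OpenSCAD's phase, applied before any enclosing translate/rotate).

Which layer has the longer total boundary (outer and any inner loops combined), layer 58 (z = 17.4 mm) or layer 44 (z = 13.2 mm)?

Layer 58 (z = 17.4): the cone does not reach this height (z outside [0, 17]); the cube at (-1, 11) is present — its section is the full 10.5×27 rectangle (perimeter 75.00 mm); the cylinder at (14.5, 11) does not reach this height (z outside [0, 11.5]); Merging all regions: only the 10.5×27 cube at (-1, 11) is present, so the union is just that shape — boundary = 75.00 mm; the cylinder at (-3, -0.5) is absent (z outside [8, 16.5]); Combining (union): only the result so far is present, so the union is just that shape — boundary = 75.00 mm. So its perimeter = 75.00 mm. Layer 44 (z = 13.2): the cone (r1=5→r2=3.5) has section circumradius 3.835 here — a regular 24-gon (perimeter = 2·24·3.835·sin(180°/24) = 24.03 mm); the cube at (-1, 11) is present — its section is the full 10.5×27 rectangle (perimeter 75.00 mm); the cylinder at (14.5, 11) is absent (z outside [0, 11.5]); Taking the union: the 2 present regions are separate (no shared area or edge), so areas and boundary lengths simply add and each stays a separate island — boundary = 99.03 mm; the r=10 cylinder at (-3, -0.5) contributes a regular 24-gon of circumradius 10 (perimeter = 2·24·10.000·sin(180°/24) = 62.65 mm); Combining (union): the regions partially overlap (shared area 45.69 mm²), so the edge portions inside another operand are dropped and the merged outline is re-measured after clipping — boundary = 137.65 mm. So its perimeter = 137.65 mm. Layer 44 is larger (137.65 vs 75.00 mm).

layer 44 (z = 13.2 mm)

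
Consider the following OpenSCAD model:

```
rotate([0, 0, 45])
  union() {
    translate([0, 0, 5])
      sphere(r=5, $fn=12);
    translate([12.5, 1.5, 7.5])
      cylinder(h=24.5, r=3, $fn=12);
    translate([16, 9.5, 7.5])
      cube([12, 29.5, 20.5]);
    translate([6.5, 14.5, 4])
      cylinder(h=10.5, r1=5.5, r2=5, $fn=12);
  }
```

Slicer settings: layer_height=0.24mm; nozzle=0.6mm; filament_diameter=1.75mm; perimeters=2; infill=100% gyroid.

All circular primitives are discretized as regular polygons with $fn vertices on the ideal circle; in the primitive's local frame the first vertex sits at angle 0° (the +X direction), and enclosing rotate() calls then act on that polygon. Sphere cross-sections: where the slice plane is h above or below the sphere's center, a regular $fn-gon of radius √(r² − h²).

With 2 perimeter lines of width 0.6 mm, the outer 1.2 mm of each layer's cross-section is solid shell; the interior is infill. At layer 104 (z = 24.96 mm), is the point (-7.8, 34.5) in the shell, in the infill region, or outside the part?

At z = 24.96 mm: the sphere is not intersected at this z (|z−center|=19.960 > r=5); the r=3 cylinder at (12.5, 1.5) contributes a regular 12-gon of circumradius 3; the 12×29.5 cube at (16, 9.5) contributes its full rectangle; the cone at (6.5, 14.5) is not intersected at this z (z outside [4, 14.5]); Merging all regions: the 2 present regions are separate (no shared area or edge), so areas and boundary lengths simply add and each stays a separate island — 2 connected regions; (whole slice rotated 45° about Z — lengths, areas and connectivity unchanged). Overall, the cross-section has 2 separate islands. Undo the 45° rotation: the query point maps to (18.880, 29.911) in the un-rotated model frame. The nearest boundary edge runs (16.00, 9.50)→(16.00, 39.00); distance from the point to it = 2.88 mm. (Shell/infill is judged within the island containing the point — the largest one.) The point is inside the cross-section and 2.88 mm from the nearest boundary — more than the 1.2 mm shell width (2 × 0.6), so it's in the infill interior.

infill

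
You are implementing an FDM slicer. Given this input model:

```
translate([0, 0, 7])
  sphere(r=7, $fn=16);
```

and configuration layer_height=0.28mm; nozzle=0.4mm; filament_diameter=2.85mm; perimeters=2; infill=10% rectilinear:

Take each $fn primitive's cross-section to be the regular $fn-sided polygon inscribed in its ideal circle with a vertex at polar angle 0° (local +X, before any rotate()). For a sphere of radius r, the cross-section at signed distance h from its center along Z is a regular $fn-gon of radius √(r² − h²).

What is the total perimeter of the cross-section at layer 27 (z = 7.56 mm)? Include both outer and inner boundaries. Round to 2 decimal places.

43.56 mm

At z = 7.56 mm: the sphere: section is a regular 16-gon, circumradius = √(r²−h²) = √(7²−0.56²) = 6.978 (perimeter = 2·16·6.978·sin(180°/16) = 43.56 mm). Overall, the cross-section is a single solid region. Total boundary length (outer) = 43.56 mm.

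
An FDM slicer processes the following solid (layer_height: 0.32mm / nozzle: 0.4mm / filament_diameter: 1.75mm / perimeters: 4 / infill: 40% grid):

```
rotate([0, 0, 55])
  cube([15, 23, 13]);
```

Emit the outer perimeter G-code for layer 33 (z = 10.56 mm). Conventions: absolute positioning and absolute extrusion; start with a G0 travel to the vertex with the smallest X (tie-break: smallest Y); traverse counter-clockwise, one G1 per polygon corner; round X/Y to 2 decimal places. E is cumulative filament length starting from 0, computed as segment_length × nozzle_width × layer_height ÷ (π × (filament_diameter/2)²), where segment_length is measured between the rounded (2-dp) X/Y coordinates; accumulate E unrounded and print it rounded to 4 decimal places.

G0 X-18.84 Y13.19 Z10.56
G1 X0.00 Y0.00 E1.2239
G1 X8.60 Y12.29 E2.0221
G1 X-10.24 Y25.48 E3.2460
G1 X-18.84 Y13.19 E4.0443

At z = 10.56 mm: the 15×23 cube contributes its full rectangle; (rotated 55° about Z; rotation is an isometry so areas/perimeters/island counts are preserved). The outline is a single polygon with 4 vertices. Extrusion per mm of travel: 0.4 × 0.32 / (π × 0.875²) = 0.053216. Accumulating E over each segment gives final E = 4.0443.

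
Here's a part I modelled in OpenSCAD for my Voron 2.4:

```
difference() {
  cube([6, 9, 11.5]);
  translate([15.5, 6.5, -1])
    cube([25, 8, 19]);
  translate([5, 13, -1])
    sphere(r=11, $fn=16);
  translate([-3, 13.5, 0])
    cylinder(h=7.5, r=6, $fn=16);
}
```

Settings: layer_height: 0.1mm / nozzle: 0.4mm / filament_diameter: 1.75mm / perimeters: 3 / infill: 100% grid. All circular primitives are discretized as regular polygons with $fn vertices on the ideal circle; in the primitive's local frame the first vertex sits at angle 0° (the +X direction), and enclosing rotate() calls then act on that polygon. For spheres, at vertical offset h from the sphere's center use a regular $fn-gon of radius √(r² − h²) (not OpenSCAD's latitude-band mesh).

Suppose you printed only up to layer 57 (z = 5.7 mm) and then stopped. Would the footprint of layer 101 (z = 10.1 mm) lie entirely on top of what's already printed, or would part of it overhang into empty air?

Compare the two slices. At z = 5.7: the cube (footprint 6×9) is included at this height (area 54.00 mm²); the cube at (15.5, 6.5) is present — its section is the full 25×8 rectangle (area 200.00 mm²); the r=11 sphere at (5, 13) contributes a regular 16-gon of circumradius √(11²−6.7²) = 8.724 (area = (16/2)·8.724²·sin(360°/16) = 233.01 mm²); the r=6 cylinder at (-3, 13.5) contributes a regular 16-gon of circumradius 6 (area = (16/2)·6.000²·sin(360°/16) = 110.21 mm²); After the difference (first − rest): starting from the 6×9 cube (54.00 mm²), the 25×8 cube at (15.5, 6.5) misses the remaining region (no effect); the r=11 sphere at (5, 13) partially overlaps it — only the 25.11 mm² overlap (of its 233.01 mm²) is removed, clipping the outline; the r=6 cylinder at (-3, 13.5) misses the remaining region (no effect) — area = 28.89 mm². At z = 10.1: the cube (footprint 6×9) is included at this height (area 54.00 mm²); the cube at (15.5, 6.5) (footprint 25×8) is included at this height (area 200.00 mm²); the sphere at (5, 13) is absent (|z−center|=11.100 > r=11); the cylinder at (-3, 13.5) does not reach this height (z outside [0, 7.5]); Subtracting the remaining from the first: starting from the 6×9 cube (54.00 mm²), the 25×8 cube at (15.5, 6.5) misses the remaining region (no effect) — area = 54.00 mm². Checking containment: at z = 10.1 the cross-section extends beyond the z = 5.7 cross-section by about 25.11 mm².

part overhangs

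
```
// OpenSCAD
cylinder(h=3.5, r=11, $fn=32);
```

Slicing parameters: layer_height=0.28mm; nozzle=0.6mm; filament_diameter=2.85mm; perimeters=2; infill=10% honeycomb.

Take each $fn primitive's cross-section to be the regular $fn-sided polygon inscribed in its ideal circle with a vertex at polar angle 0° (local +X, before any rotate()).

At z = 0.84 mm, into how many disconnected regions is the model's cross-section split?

At z = 0.84 mm: the r=11 cylinder contributes a regular 32-gon of circumradius 11. The result has 1 disconnected region.

1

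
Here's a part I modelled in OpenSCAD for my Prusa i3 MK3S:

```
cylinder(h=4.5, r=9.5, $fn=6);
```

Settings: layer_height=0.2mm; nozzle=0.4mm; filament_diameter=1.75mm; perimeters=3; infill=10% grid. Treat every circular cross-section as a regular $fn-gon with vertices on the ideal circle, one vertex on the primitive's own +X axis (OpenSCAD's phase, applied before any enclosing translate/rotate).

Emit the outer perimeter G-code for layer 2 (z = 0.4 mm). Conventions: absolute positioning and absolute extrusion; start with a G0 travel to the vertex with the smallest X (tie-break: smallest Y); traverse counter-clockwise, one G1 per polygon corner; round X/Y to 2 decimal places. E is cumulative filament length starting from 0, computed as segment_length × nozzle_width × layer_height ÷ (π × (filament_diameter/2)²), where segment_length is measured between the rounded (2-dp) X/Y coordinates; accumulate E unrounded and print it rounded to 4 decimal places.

G0 X-9.50 Y0.00 Z0.40
G1 X-4.75 Y-8.23 E0.3161
G1 X4.75 Y-8.23 E0.6320
G1 X9.50 Y0.00 E0.9481
G1 X4.75 Y8.23 E1.2641
G1 X-4.75 Y8.23 E1.5801
G1 X-9.50 Y0.00 E1.8961

At z = 0.4 mm: the r=9.5 cylinder contributes a regular 6-gon of circumradius 9.5. The outline is a single polygon with 6 vertices. Extrusion per mm of travel: 0.4 × 0.2 / (π × 0.875²) = 0.033260. Accumulating E over each segment gives final E = 1.8961.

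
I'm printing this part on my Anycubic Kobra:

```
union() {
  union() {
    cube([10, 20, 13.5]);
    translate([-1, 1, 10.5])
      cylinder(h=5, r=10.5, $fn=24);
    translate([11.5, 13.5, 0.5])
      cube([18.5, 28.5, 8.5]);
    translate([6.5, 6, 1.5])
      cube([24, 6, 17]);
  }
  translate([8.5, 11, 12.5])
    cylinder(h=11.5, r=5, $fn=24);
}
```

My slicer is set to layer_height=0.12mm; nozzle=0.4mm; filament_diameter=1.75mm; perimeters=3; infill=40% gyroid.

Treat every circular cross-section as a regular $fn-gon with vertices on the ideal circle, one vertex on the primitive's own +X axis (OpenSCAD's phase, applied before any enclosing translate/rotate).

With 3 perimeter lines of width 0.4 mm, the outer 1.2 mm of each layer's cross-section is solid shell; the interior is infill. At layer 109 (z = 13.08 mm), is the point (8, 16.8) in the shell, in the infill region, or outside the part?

infill

At z = 13.08 mm: the 10×20 cube contributes its full rectangle; the cylinder at (-1, 1): section is a regular 24-gon, circumradius r=10.5; the cube at (11.5, 13.5) does not reach this height (z outside [0.5, 9]); the cube at (6.5, 6) (footprint 24×6) is included at this height; Taking the union: the regions partially overlap (shared area 105.60 mm²), so overlapping operands fuse into one piece — 1 connected region; the r=5 cylinder at (8.5, 11) contributes a regular 24-gon of circumradius 5; Combining (union): the regions partially overlap (shared area 69.01 mm²), so overlapping operands fuse into one piece — 1 connected region. Overall, the cross-section is a single solid region. The nearest boundary edge runs (10.00, 20.00)→(10.00, 15.74); distance from the point to it = 2.00 mm. The point is inside the cross-section and 2.00 mm from the nearest boundary — more than the 1.2 mm shell width (3 × 0.4), so it's in the infill interior.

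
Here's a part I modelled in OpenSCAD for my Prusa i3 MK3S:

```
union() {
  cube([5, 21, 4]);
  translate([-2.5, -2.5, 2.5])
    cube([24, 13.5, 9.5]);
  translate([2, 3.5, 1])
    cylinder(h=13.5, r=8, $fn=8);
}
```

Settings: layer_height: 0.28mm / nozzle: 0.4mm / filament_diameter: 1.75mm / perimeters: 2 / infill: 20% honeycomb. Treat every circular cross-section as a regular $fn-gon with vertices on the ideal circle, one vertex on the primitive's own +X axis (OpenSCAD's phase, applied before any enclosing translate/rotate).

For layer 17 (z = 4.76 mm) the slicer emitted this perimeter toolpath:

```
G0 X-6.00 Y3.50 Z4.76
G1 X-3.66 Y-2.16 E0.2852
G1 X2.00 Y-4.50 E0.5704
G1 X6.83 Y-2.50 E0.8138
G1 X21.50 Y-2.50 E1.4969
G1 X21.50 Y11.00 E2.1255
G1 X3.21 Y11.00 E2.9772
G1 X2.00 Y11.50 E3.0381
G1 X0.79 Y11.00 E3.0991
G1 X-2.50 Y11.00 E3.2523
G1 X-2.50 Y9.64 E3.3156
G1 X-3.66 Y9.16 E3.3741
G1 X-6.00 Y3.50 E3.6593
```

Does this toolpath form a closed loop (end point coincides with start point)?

Start point (G0): (-6.00, 3.50). End point (last G1): the path returns to the start — closed.

yes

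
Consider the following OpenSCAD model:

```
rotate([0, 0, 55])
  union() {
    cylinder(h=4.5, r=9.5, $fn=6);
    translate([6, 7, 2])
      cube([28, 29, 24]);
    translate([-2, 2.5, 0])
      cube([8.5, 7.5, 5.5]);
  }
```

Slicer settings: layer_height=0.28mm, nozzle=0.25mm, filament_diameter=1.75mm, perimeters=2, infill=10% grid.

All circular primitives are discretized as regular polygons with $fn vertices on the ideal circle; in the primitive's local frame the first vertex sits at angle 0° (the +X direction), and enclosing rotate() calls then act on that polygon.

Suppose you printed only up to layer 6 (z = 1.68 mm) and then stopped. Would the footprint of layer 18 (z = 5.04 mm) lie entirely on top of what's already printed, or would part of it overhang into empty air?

Compare the two slices. At z = 1.68: the cylinder: section is a regular 6-gon, circumradius r=9.5 (area = (6/2)·9.500²·sin(360°/6) = 234.48 mm²); the cube at (6, 7) does not reach this height (z outside [2, 26]); the cube at (-2, 2.5) is present — its section is the full 8.5×7.5 rectangle (area 63.75 mm²); Taking the union: the regions partially overlap — summed areas 298.23 mm² minus the doubly-counted overlap 46.03 mm² gives 252.20 mm² — area = 252.20 mm²; (rotated 55° about Z; rotation is an isometry so areas/perimeters/island counts are preserved). At z = 5.04: the cylinder does not reach this height (z outside [0, 4.5]); the 28×29 cube at (6, 7) contributes its full rectangle (area 812.00 mm²); the 8.5×7.5 cube at (-2, 2.5) contributes its full rectangle (area 63.75 mm²); Combining (union): the regions partially overlap — summed areas 875.75 mm² minus the doubly-counted overlap 1.50 mm² gives 874.25 mm² — area = 874.25 mm²; (whole slice rotated 55° about Z — lengths, areas and connectivity unchanged). Checking containment: at z = 5.04 the cross-section extends beyond the z = 1.68 cross-section by about 810.50 mm².

part overhangs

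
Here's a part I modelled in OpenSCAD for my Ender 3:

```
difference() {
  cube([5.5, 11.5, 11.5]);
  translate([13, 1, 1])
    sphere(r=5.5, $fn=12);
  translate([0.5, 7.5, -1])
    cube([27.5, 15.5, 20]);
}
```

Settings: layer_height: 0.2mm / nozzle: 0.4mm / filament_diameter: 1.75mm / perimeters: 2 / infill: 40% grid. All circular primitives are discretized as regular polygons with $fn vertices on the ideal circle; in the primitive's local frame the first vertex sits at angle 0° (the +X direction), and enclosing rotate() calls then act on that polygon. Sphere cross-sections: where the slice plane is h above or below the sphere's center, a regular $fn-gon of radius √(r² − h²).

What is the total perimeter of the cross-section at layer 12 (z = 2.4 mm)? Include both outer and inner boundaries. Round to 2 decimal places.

34.00 mm

At z = 2.4 mm: the cube is present — its section is the full 5.5×11.5 rectangle (perimeter 34.00 mm); the r=5.5 sphere at (13, 1) contributes a regular 12-gon of circumradius √(5.5²−1.4²) = 5.319 (perimeter = 2·12·5.319·sin(180°/12) = 33.04 mm); the cube at (0.5, 7.5) is present — its section is the full 27.5×15.5 rectangle (perimeter 86.00 mm); Taking the first minus the rest: starting from the 5.5×11.5 cube, the r=5.5 sphere at (13, 1) misses the remaining region (no effect); the 27.5×15.5 cube at (0.5, 7.5) partially overlaps it — only the 20.00 mm² overlap (of its 426.25 mm²) is removed, clipping the outline — boundary = 34.00 mm. Overall, the cross-section is a single solid region. Total boundary length (outer) = 34.00 mm.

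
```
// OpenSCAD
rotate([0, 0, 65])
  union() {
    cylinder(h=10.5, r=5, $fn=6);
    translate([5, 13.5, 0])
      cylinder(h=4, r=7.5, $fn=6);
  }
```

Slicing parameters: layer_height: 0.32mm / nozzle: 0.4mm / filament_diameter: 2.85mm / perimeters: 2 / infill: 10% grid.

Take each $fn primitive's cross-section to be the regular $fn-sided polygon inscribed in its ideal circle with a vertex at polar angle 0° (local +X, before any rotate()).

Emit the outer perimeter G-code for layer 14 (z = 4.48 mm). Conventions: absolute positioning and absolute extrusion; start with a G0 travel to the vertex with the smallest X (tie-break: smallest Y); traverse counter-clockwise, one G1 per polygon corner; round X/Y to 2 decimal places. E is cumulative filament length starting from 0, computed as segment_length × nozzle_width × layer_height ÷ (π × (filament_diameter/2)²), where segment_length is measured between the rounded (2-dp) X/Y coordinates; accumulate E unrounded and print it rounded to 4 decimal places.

At z = 4.48 mm: the cylinder: section is a regular 6-gon, circumradius r=5; the cylinder at (5, 13.5) does not reach this height (z outside [0, 4]); Taking the union: only the r=5 cylinder is present, so the union is just that shape — 1 connected region; (whole slice rotated 65° about Z — lengths, areas and connectivity unchanged). The outline is a single polygon with 6 vertices. Extrusion per mm of travel: 0.4 × 0.32 / (π × 1.425²) = 0.020065. Accumulating E over each segment gives final E = 0.6020.

G0 X-4.98 Y-0.44 Z4.48
G1 X-2.11 Y-4.53 E0.1003
G1 X2.87 Y-4.10 E0.2005
G1 X4.98 Y0.44 E0.3010
G1 X2.11 Y4.53 E0.4012
G1 X-2.87 Y4.10 E0.5015
G1 X-4.98 Y-0.44 E0.6020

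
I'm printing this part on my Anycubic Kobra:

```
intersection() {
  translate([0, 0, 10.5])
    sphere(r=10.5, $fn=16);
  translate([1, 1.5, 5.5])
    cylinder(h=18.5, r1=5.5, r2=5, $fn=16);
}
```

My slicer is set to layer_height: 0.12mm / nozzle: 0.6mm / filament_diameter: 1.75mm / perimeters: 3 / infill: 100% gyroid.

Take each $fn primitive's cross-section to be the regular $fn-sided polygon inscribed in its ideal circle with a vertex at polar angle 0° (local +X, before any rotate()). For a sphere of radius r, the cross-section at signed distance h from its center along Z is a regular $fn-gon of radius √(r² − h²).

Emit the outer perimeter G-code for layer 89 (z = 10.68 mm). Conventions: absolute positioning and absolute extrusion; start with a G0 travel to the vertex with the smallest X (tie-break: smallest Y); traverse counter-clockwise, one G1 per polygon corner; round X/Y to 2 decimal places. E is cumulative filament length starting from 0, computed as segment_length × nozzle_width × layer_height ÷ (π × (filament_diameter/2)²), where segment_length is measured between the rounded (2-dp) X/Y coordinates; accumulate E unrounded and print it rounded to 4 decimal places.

At z = 10.68 mm: the sphere: section is a regular 16-gon, circumradius = √(r²−h²) = √(10.5²−0.18²) = 10.498; the cone at (1, 1.5) (r1=5.5→r2=5) has section circumradius 5.360 here — a regular 16-gon; After intersecting: the cone at (1, 1.5) lies inside the r=10.5 sphere, so the common part is the cone at (1, 1.5) itself — 1 connected region. The outline is a single polygon with 16 vertices. Extrusion per mm of travel: 0.6 × 0.12 / (π × 0.875²) = 0.029934. Accumulating E over each segment gives final E = 1.0014.

G0 X-4.36 Y1.50 Z10.68
G1 X-3.95 Y-0.55 E0.0626
G1 X-2.79 Y-2.29 E0.1252
G1 X-1.05 Y-3.45 E0.1878
G1 X1.00 Y-3.86 E0.2504
G1 X3.05 Y-3.45 E0.3129
G1 X4.79 Y-2.29 E0.3755
G1 X5.95 Y-0.55 E0.4381
G1 X6.36 Y1.50 E0.5007
G1 X5.95 Y3.55 E0.5633
G1 X4.79 Y5.29 E0.6259
G1 X3.05 Y6.45 E0.6885
G1 X1.00 Y6.86 E0.7511
G1 X-1.05 Y6.45 E0.8137
G1 X-2.79 Y5.29 E0.8763
G1 X-3.95 Y3.55 E0.9389
G1 X-4.36 Y1.50 E1.0014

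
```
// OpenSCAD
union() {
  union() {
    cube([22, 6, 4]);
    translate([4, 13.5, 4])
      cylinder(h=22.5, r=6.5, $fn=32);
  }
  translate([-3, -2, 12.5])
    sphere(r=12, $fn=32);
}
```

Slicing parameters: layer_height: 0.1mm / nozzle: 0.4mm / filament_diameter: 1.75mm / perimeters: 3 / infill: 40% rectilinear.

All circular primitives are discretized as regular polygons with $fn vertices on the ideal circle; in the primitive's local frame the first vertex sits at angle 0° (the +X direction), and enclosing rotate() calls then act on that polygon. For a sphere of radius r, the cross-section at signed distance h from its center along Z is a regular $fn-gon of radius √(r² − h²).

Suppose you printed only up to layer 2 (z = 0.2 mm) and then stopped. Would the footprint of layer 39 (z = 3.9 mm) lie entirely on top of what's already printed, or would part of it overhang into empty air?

Compare the two slices. At z = 0.2: the 22×6 cube contributes its full rectangle (area 132.00 mm²); the cylinder at (4, 13.5) is absent (z outside [4, 26.5]); Taking the union: only the 22×6 cube is present, so the union is just that shape — area = 132.00 mm²; the sphere at (-3, -2) is not intersected at this z (|z−center|=12.300 > r=12); Combining (union): only the result so far is present, so the union is just that shape — area = 132.00 mm². At z = 3.9: the 22×6 cube contributes its full rectangle (area 132.00 mm²); the cylinder at (4, 13.5) does not reach this height (z outside [4, 26.5]); Combining (union): only the 22×6 cube is present, so the union is just that shape — area = 132.00 mm²; the r=12 sphere at (-3, -2) slices to a regular 32-gon of circumradius 8.369 (√(r²−h²) with h=8.6 from center) (area = (32/2)·8.369²·sin(360°/32) = 218.63 mm²); Taking the union: the regions partially overlap — summed areas 350.63 mm² minus the doubly-counted overlap 19.66 mm² gives 330.97 mm² — area = 330.97 mm². Checking containment: at z = 3.9 the cross-section extends beyond the z = 0.2 cross-section by about 198.97 mm².

part overhangs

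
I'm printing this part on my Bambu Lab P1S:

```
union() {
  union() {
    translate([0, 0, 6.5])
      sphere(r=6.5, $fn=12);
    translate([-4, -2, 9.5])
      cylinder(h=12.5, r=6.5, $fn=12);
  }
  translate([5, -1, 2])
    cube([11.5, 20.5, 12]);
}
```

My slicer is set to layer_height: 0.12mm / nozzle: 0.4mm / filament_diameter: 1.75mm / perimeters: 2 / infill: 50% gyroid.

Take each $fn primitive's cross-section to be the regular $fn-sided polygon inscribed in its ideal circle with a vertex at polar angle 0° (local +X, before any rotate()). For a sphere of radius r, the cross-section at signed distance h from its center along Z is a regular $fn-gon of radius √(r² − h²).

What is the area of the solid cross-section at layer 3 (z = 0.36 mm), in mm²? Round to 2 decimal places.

13.65 mm²

At z = 0.36 mm: the sphere: section is a regular 12-gon, circumradius = √(r²−h²) = √(6.5²−6.14²) = 2.133 (area = (12/2)·2.133²·sin(360°/12) = 13.65 mm²); the cylinder at (-4, -2) does not reach this height (z outside [9.5, 22]); Combining (union): only the r=6.5 sphere is present, so the union is just that shape — area = 13.65 mm²; the cube at (5, -1) is absent (z outside [2, 14]); Merging all regions: only that combined region is present, so the union is just that shape — area = 13.65 mm². Overall, the cross-section is a single solid region. Net area = 13.65 mm².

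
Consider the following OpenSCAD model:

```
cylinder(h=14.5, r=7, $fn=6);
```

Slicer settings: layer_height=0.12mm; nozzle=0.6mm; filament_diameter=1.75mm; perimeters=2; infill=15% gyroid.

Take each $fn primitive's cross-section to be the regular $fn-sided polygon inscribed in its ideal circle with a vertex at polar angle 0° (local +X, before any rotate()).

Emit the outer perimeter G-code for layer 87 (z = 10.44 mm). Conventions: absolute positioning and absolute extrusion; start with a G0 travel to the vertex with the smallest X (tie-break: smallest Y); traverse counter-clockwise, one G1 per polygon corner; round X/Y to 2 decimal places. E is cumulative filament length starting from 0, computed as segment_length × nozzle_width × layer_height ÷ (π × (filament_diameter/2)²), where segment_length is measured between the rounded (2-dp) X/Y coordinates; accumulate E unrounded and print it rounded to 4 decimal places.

G0 X-7.00 Y0.00 Z10.44
G1 X-3.50 Y-6.06 E0.2095
G1 X3.50 Y-6.06 E0.4190
G1 X7.00 Y0.00 E0.6285
G1 X3.50 Y6.06 E0.8380
G1 X-3.50 Y6.06 E1.0475
G1 X-7.00 Y0.00 E1.2570

At z = 10.44 mm: the r=7 cylinder contributes a regular 6-gon of circumradius 7. The outline is a single polygon with 6 vertices. Extrusion per mm of travel: 0.6 × 0.12 / (π × 0.875²) = 0.029934. Accumulating E over each segment gives final E = 1.2570.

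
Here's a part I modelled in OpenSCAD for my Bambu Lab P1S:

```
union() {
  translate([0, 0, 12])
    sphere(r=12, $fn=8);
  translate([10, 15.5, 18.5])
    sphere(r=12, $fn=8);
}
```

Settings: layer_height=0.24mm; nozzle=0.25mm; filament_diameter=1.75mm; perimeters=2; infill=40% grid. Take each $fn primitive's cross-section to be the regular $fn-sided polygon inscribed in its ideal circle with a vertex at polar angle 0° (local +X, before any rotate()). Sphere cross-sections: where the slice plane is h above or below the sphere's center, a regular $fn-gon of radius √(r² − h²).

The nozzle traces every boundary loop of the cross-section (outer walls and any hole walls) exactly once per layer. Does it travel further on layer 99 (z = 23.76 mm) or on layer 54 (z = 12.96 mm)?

layer 54 (z = 12.96 mm)

Layer 99 (z = 23.76): the r=12 sphere contributes a regular 8-gon of circumradius √(12²−11.76²) = 2.388 (perimeter = 2·8·2.388·sin(180°/8) = 14.62 mm); the r=12 sphere at (10, 15.5) slices to a regular 8-gon of circumradius 10.786 (√(r²−h²) with h=5.26 from center) (perimeter = 2·8·10.786·sin(180°/8) = 66.04 mm); Taking the union: the 2 present regions are separate (no shared area or edge), so areas and boundary lengths simply add and each stays a separate island — boundary = 80.66 mm. So its perimeter = 80.66 mm. Layer 54 (z = 12.96): the sphere: section is a regular 8-gon, circumradius = √(r²−h²) = √(12²−0.96²) = 11.962 (perimeter = 2·8·11.962·sin(180°/8) = 73.24 mm); the r=12 sphere at (10, 15.5) contributes a regular 8-gon of circumradius √(12²−5.54²) = 10.645 (perimeter = 2·8·10.645·sin(180°/8) = 65.18 mm); Combining (union): the regions partially overlap (shared area 22.13 mm²), so the edge portions inside another operand are dropped and the merged outline is re-measured after clipping — boundary = 114.51 mm. So its perimeter = 114.51 mm. Layer 54 is larger (114.51 vs 80.66 mm).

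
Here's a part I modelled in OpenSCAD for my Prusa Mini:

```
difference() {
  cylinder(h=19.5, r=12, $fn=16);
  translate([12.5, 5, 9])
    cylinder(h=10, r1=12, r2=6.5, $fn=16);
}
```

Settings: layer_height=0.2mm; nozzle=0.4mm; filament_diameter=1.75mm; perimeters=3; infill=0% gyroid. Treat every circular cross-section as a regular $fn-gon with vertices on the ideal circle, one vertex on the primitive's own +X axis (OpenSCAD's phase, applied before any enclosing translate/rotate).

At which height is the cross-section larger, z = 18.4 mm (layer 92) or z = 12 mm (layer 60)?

layer 92 (z = 18.4 mm)

Layer 92 (z = 18.4): the r=12 cylinder contributes a regular 16-gon of circumradius 12 (area = (16/2)·12.000²·sin(360°/16) = 440.85 mm²); the cone at (12.5, 5) contributes a regular 16-gon of circumradius 6.830 (interpolated between r1=12 and r2=6.5 at t=0.940) (area = (16/2)·6.830²·sin(360°/16) = 142.81 mm²); Subtracting the remaining from the first: starting from the r=12 cylinder (440.85 mm²), the cone at (12.5, 5) partially overlaps it — only the 42.66 mm² overlap (of its 142.81 mm²) is removed, clipping the outline — area = 398.19 mm². So its area = 398.19 mm². Layer 60 (z = 12): the r=12 cylinder gives a regular 16-gon of circumradius 12 (constant along its height) (area = (16/2)·12.000²·sin(360°/16) = 440.85 mm²); the cone at (12.5, 5) contributes a regular 16-gon of circumradius 10.350 (interpolated between r1=12 and r2=6.5 at t=0.300) (area = (16/2)·10.350²·sin(360°/16) = 327.95 mm²); After the difference (first − rest): starting from the r=12 cylinder (440.85 mm²), the cone at (12.5, 5) partially overlaps it — only the 104.44 mm² overlap (of its 327.95 mm²) is removed, clipping the outline — area = 336.41 mm². So its area = 336.41 mm². Layer 92 is larger (398.19 vs 336.41 mm²).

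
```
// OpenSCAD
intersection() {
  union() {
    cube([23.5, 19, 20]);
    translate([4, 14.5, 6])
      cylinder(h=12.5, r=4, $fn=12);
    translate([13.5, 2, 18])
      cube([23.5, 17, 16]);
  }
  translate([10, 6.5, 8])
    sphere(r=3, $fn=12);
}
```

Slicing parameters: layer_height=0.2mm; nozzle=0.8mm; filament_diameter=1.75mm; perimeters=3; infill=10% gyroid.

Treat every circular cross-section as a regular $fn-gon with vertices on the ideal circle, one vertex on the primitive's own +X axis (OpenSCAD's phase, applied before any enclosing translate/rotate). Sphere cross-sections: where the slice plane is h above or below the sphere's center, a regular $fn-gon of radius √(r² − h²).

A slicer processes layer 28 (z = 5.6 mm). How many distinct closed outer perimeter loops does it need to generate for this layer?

1

At z = 5.6 mm: the 23.5×19 cube contributes its full rectangle; the cylinder at (4, 14.5) does not reach this height (z outside [6, 18.5]); the cube at (13.5, 2) does not reach this height (z outside [18, 34]); Combining (union): only the 23.5×19 cube is present, so the union is just that shape — 1 connected region; the sphere at (10, 6.5): section is a regular 12-gon, circumradius = √(r²−h²) = √(3²−2.4²) = 1.800; Taking the intersection: the r=3 sphere at (10, 6.5) lies inside the result so far, so the common part is the r=3 sphere at (10, 6.5) itself — 1 connected region. The result has 1 disconnected region.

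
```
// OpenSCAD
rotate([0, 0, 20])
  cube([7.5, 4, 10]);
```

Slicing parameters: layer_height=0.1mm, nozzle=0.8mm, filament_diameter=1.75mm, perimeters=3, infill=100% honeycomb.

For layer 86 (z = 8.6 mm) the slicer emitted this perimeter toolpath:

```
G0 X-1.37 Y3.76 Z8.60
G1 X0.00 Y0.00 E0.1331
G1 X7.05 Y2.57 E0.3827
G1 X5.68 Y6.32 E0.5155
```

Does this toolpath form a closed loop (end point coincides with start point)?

Start point (G0): (-1.37, 3.76). End point (last G1): the path does not return to the start — open.

no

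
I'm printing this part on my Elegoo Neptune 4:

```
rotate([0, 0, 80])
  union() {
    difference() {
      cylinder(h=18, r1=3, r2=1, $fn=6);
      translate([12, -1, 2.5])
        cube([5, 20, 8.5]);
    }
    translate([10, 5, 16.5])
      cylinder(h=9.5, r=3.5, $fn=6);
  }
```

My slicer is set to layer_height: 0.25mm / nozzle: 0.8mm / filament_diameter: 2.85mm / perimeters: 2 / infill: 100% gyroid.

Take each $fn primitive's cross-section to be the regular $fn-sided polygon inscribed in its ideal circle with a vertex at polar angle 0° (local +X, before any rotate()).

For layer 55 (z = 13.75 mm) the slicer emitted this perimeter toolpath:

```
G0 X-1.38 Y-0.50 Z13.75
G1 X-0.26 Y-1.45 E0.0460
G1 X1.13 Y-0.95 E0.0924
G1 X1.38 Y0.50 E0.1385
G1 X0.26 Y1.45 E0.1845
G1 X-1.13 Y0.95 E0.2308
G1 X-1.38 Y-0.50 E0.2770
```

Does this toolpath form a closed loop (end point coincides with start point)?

yes

Start point (G0): (-1.38, -0.50). End point (last G1): the path returns to the start — closed.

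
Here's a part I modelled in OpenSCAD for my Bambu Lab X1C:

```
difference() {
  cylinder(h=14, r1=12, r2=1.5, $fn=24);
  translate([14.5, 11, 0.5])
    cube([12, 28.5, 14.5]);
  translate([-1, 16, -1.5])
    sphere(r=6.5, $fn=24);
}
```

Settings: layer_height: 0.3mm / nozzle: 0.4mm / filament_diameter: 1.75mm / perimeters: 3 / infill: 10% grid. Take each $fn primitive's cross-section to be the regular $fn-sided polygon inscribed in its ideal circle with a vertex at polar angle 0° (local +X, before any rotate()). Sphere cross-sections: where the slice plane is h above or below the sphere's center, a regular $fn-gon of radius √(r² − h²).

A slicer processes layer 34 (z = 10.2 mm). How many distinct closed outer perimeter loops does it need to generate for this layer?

At z = 10.2 mm: the cone (r1=12→r2=1.5) has section circumradius 4.350 here — a regular 24-gon; the 12×28.5 cube at (14.5, 11) contributes its full rectangle; the sphere at (-1, 16) is absent (|z−center|=11.700 > r=6.5); Taking the first minus the rest: starting from the cone, the 12×28.5 cube at (14.5, 11) misses the remaining region (no effect) — 1 connected region. The result has 1 disconnected region.

1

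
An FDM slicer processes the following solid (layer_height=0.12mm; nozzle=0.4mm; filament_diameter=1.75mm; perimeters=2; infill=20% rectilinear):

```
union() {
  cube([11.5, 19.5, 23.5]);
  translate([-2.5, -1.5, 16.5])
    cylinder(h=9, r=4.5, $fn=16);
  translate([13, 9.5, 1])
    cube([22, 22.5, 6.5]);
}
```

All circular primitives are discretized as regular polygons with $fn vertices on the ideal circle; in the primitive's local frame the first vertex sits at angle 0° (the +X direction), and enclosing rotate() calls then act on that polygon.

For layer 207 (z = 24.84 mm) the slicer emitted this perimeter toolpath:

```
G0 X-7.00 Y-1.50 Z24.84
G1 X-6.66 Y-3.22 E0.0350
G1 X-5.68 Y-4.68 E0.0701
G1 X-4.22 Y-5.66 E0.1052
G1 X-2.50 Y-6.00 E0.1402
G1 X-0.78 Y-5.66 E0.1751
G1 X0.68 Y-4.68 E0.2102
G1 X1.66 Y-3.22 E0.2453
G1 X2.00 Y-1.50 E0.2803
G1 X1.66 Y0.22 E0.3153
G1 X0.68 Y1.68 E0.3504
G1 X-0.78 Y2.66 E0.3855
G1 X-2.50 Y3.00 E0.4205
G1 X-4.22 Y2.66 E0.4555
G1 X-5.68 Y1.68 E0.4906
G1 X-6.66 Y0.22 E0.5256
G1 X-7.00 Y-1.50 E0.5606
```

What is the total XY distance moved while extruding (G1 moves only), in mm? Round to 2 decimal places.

Sum the Euclidean lengths of each G1 segment: total = 28.09 mm.

28.09 mm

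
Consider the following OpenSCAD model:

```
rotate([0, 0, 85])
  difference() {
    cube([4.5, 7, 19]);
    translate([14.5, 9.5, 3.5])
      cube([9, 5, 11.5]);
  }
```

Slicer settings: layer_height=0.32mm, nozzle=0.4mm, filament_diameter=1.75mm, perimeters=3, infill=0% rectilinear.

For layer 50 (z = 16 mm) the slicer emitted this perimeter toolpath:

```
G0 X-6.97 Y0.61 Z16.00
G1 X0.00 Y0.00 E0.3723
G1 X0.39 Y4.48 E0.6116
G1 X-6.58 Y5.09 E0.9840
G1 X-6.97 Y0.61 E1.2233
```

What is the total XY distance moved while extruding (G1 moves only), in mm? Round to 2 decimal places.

Sum the Euclidean lengths of each G1 segment: total = 22.99 mm.

22.99 mm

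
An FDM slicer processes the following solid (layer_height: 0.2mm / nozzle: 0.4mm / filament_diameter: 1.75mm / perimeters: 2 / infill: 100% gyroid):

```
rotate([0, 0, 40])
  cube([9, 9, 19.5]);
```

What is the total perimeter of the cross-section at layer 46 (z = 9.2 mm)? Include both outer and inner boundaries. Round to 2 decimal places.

At z = 9.2 mm: the 9×9 cube contributes its full rectangle (perimeter 36.00 mm); (whole slice rotated 40° about Z — lengths, areas and connectivity unchanged). Overall, the cross-section is a single solid region. Total boundary length (outer) = 36.00 mm.

36.00 mm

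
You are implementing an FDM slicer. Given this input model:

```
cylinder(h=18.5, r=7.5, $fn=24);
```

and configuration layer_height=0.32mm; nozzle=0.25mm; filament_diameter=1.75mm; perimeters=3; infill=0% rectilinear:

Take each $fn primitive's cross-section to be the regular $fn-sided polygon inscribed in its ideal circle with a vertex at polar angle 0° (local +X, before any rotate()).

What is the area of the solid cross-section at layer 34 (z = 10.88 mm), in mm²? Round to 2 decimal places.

174.70 mm²

At z = 10.88 mm: the r=7.5 cylinder contributes a regular 24-gon of circumradius 7.5 (area = (24/2)·7.500²·sin(360°/24) = 174.70 mm²). Overall, the cross-section is a single solid region. Net area = 174.70 mm².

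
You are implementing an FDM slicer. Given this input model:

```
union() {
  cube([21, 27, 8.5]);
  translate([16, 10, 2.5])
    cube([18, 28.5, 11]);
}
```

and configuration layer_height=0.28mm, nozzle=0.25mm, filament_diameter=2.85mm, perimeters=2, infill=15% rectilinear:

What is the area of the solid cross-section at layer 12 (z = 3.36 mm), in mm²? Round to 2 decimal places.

At z = 3.36 mm: the cube is present — its section is the full 21×27 rectangle (area 567.00 mm²); the cube at (16, 10) is present — its section is the full 18×28.5 rectangle (area 513.00 mm²); Merging all regions: the regions partially overlap — summed areas 1080.00 mm² minus the doubly-counted overlap 85.00 mm² gives 995.00 mm² — area = 995.00 mm². Overall, the cross-section is a single solid region. Net area = 995.00 mm².

995.00 mm²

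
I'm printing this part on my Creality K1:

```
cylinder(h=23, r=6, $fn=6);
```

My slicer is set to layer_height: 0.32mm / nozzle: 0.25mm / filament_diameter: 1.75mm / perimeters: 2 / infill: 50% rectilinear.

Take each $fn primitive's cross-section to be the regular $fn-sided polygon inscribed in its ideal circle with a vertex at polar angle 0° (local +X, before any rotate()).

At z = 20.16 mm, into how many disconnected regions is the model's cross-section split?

At z = 20.16 mm: the r=6 cylinder gives a regular 6-gon of circumradius 6 (constant along its height). The result has 1 disconnected region.

1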